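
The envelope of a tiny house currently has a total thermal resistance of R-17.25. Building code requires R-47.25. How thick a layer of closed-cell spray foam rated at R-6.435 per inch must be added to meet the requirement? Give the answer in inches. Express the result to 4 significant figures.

4.662 in

ΔR = 47.25 − 17.25 = 30 ft²·°F·h/BTU
L = ΔR / (R/in) = 30/6.435 = 4.662 in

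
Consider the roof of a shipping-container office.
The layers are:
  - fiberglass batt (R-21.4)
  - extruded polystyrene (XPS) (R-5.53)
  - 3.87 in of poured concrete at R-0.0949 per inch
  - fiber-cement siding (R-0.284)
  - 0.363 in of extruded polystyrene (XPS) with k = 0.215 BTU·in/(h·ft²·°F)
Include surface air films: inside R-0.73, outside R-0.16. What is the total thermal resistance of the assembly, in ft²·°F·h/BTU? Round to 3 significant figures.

3.87 × 0.0949 = 0.3673
0.363/0.215 = 1.688
R_total = 0.73 + 21.4 + 5.53 + 0.3673 + 0.284 + 1.688 + 0.16 = 30.16 ft²·°F·h/BTU

30.2 ft²·°F·h/BTU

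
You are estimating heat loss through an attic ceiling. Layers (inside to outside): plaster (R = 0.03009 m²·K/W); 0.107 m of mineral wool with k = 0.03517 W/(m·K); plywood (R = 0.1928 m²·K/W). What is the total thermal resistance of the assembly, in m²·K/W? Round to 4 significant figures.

0.107/0.03517 = 3.0424
R_total = 0.03009 + 3.0424 + 0.1928 = 3.2653 m²·K/W

3.265 m²·K/W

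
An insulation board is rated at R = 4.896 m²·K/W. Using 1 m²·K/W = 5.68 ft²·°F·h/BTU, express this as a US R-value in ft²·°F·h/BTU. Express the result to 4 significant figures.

R_US = 4.896 × 5.68 = 27.809

27.81 ft²·°F·h/BTU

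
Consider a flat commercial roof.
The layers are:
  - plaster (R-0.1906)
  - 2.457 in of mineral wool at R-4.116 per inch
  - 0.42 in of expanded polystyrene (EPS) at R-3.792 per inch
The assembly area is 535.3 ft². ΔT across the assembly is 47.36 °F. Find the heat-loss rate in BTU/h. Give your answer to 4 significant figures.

2131 BTU/h

2.457 × 4.116 = 10.113
0.42 × 3.792 = 1.5926
R_total = 0.1906 + 10.113 + 1.5926 = 11.896 ft²·°F·h/BTU
Q = A·ΔT/R = 535.3 × 47.36 / 11.896 = 2131.1 BTU/h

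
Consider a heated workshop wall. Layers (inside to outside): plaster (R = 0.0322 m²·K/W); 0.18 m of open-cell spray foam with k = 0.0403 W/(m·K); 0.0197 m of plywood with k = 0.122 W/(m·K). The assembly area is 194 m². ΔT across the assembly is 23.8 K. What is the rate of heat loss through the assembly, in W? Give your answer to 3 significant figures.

0.18/0.0403 = 4.467
0.0197/0.122 = 0.1615
R_total = 0.0322 + 4.467 + 0.1615 = 4.66 m²·K/W
Q = A·ΔT/R = 194 × 23.8 / 4.66 = 990.8 W

991 W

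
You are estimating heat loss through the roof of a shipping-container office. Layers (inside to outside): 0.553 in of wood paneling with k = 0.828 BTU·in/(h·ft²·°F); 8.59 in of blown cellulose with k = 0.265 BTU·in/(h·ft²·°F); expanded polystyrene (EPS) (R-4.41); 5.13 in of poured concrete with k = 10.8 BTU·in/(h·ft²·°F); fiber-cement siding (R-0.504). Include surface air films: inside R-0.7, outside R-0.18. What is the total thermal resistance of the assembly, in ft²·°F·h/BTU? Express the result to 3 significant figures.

39.4 ft²·°F·h/BTU

0.553/0.828 = 0.6679
8.59/0.265 = 32.42
5.13/10.8 = 0.475
R_total = 0.7 + 0.6679 + 32.42 + 4.41 + 0.475 + 0.504 + 0.18 = 39.35 ft²·°F·h/BTU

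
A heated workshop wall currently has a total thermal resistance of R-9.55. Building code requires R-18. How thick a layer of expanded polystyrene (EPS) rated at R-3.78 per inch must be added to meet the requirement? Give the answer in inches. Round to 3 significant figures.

ΔR = 18 − 9.55 = 8.45 ft²·°F·h/BTU
L = ΔR / (R/in) = 8.45/3.78 = 2.235 in

2.24 in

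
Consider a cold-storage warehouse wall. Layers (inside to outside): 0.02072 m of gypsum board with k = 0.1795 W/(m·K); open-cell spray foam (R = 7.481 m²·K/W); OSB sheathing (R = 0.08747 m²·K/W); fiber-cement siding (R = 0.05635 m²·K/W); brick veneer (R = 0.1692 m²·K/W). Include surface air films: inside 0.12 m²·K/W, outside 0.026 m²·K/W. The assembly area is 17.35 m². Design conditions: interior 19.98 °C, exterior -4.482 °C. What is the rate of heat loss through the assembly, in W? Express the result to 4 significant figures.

52.69 W

0.02072/0.1795 = 0.11543
R_total = 0.12 + 0.11543 + 7.481 + 0.08747 + 0.05635 + 0.1692 + 0.026 = 8.0555 m²·K/W
Q = A·ΔT/R = 17.35 × (19.98 − (-4.482)) / 8.0555 = 52.687 W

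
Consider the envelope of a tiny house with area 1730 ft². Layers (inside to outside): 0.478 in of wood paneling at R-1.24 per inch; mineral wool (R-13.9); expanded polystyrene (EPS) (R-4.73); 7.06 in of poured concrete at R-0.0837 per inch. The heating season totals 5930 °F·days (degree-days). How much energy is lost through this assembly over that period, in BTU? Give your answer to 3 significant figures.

0.478 × 1.24 = 0.5927
7.06 × 0.0837 = 0.5909
R_total = 0.5927 + 13.9 + 4.73 + 0.5909 = 19.81 ft²·°F·h/BTU
E = A × HDD × 24 / R = 1730 × 5930 × 24 / 19.81 = 12430000 BTU

12400000 BTU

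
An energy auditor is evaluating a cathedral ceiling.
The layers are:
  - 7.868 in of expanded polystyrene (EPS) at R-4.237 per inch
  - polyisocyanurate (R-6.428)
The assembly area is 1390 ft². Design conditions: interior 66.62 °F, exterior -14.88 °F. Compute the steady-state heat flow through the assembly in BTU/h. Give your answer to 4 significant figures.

7.868 × 4.237 = 33.337
R_total = 33.337 + 6.428 = 39.765 ft²·°F·h/BTU
Q = A·ΔT/R = 1390 × (66.62 − (-14.88)) / 39.765 = 2848.9 BTU/h

2849 BTU/h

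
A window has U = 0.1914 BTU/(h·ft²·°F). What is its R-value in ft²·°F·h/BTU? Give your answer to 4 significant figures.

5.225 ft²·°F·h/BTU

R = 1/U = 1/0.1914 = 5.2247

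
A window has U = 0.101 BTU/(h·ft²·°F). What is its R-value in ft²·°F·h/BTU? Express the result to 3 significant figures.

9.90 ft²·°F·h/BTU

R = 1/U = 1/0.101 = 9.901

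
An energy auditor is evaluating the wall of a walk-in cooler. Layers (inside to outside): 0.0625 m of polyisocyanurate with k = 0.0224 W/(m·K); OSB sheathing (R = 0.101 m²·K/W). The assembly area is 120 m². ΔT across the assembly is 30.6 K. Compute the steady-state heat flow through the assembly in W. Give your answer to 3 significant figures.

1270 W

0.0625/0.0224 = 2.79
R_total = 2.79 + 0.101 = 2.891 m²·K/W
Q = A·ΔT/R = 120 × 30.6 / 2.891 = 1270 W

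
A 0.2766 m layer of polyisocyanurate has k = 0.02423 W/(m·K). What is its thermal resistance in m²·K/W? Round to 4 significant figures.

11.42 m²·K/W

R = L/k = 0.2766/0.02423 = 11.416 m²·K/W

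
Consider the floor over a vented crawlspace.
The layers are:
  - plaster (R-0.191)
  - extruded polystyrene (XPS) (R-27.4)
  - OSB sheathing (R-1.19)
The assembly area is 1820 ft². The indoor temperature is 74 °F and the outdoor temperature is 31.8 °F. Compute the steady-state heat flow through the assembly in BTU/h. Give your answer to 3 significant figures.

2670 BTU/h

R_total = 0.191 + 27.4 + 1.19 = 28.78 ft²·°F·h/BTU
Q = A·ΔT/R = 1820 × (74 − 31.8) / 28.78 = 2669 BTU/h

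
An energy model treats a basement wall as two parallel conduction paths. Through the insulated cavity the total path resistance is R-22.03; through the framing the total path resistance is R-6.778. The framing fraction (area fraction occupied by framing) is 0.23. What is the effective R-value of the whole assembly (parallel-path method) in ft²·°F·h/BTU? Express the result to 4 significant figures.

14.52 ft²·°F·h/BTU

U_eff = 0.77/22.03 + 0.23/6.778 = 0.034952 + 0.033933 = 0.068886
R_eff = 1/U_eff = 14.517 ft²·°F·h/BTU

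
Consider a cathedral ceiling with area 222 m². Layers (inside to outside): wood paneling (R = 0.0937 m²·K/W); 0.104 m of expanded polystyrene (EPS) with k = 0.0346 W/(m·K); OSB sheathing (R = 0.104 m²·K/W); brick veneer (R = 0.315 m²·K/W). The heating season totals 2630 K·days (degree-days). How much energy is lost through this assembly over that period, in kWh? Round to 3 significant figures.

3980 kWh

0.104/0.0346 = 3.006
R_total = 0.0937 + 3.006 + 0.104 + 0.315 = 3.518 m²·K/W
E = A × HDD × 24 / R / 1000 = 222 × 2630 × 24 / 3.518 / 1000 = 3983 kWh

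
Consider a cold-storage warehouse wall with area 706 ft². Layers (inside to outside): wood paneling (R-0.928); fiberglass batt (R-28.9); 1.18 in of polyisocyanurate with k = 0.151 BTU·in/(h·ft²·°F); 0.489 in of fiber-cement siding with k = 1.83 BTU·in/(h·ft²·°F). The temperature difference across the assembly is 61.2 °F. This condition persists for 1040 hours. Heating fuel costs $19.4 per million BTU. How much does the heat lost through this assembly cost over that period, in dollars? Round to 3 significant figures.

1.18/0.151 = 7.815
0.489/1.83 = 0.2672
R_total = 0.928 + 28.9 + 7.815 + 0.2672 = 37.91 ft²·°F·h/BTU
Q = 706 × 61.2 / 37.91 = 1140 BTU/h
E = 1140 × 1040 = 1185000 BTU
Cost = 1185000/10⁶ × 19.4 = $23

23.0 dollars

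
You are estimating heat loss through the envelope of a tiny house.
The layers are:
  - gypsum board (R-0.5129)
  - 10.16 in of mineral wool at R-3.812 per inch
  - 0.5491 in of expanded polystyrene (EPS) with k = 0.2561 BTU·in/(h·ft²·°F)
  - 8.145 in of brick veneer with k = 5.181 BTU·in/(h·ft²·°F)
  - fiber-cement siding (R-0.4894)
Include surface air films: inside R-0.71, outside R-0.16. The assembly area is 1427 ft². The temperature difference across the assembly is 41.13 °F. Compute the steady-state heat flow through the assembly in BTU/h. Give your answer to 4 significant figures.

1324 BTU/h

10.16 × 3.812 = 38.73
0.5491/0.2561 = 2.1441
8.145/5.181 = 1.5721
R_total = 0.71 + 0.5129 + 38.73 + 2.1441 + 1.5721 + 0.4894 + 0.16 = 44.318 ft²·°F·h/BTU
Q = A·ΔT/R = 1427 × 41.13 / 44.318 = 1324.3 BTU/h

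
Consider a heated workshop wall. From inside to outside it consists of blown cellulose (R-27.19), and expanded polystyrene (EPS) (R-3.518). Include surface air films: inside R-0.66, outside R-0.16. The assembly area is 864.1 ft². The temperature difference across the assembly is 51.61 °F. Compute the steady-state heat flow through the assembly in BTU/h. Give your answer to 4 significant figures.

R_total = 0.66 + 27.19 + 3.518 + 0.16 = 31.528 ft²·°F·h/BTU
Q = A·ΔT/R = 864.1 × 51.61 / 31.528 = 1414.5 BTU/h

1414 BTU/h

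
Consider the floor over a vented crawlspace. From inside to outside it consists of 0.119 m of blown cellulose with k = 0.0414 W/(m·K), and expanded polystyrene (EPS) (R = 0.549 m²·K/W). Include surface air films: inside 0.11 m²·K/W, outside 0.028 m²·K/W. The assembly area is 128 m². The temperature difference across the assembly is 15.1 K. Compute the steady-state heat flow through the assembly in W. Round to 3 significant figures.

543 W

0.119/0.0414 = 2.874
R_total = 0.11 + 2.874 + 0.549 + 0.028 = 3.561 m²·K/W
Q = A·ΔT/R = 128 × 15.1 / 3.561 = 542.7 W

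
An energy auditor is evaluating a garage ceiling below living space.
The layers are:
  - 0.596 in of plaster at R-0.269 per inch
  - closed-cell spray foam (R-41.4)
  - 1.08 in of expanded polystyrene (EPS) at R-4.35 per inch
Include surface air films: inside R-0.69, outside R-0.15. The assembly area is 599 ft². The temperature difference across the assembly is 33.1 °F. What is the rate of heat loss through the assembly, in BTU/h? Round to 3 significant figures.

0.596 × 0.269 = 0.1603
1.08 × 4.35 = 4.698
R_total = 0.69 + 0.1603 + 41.4 + 4.698 + 0.15 = 47.1 ft²·°F·h/BTU
Q = A·ΔT/R = 599 × 33.1 / 47.1 = 421 BTU/h

421 BTU/h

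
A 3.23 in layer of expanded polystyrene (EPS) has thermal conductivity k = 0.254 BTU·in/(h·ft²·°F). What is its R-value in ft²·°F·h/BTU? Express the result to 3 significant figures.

12.7 ft²·°F·h/BTU

R = L/k = 3.23/0.254 = 12.72 ft²·°F·h/BTU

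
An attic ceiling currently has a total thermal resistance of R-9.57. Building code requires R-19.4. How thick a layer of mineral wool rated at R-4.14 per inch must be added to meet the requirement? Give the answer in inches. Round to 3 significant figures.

2.37 in

ΔR = 19.4 − 9.57 = 9.83 ft²·°F·h/BTU
L = ΔR / (R/in) = 9.83/4.14 = 2.374 in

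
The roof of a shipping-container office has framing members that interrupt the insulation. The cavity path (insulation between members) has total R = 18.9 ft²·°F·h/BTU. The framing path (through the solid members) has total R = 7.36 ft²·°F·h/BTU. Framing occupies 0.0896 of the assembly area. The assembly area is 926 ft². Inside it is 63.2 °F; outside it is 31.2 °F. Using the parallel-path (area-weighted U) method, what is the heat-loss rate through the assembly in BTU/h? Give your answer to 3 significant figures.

U_eff = 0.9104/18.9 + 0.0896/7.36 = 0.04817 + 0.01217 = 0.06034
R_eff = 1/U_eff = 16.57 ft²·°F·h/BTU
Q = 926 × (63.2 − 31.2) / 16.57 = 1788 BTU/h

1790 BTU/h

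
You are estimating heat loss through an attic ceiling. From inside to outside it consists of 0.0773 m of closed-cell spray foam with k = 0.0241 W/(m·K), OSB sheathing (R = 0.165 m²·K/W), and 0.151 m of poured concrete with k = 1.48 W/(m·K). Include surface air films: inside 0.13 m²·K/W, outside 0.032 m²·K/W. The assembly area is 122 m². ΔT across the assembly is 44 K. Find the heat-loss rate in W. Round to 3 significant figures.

0.0773/0.0241 = 3.207
0.151/1.48 = 0.102
R_total = 0.13 + 3.207 + 0.165 + 0.102 + 0.032 = 3.636 m²·K/W
Q = A·ΔT/R = 122 × 44 / 3.636 = 1476 W

1480 W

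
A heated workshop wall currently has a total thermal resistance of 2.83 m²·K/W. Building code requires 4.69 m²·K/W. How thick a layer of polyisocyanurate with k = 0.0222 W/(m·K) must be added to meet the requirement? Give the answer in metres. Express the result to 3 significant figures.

0.0413 m

ΔR = 4.69 − 2.83 = 1.86 m²·K/W
L = ΔR × k = 1.86 × 0.0222 = 0.04129 m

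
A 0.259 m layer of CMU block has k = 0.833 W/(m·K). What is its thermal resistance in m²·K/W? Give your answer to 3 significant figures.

R = L/k = 0.259/0.833 = 0.3109 m²·K/W

0.311 m²·K/W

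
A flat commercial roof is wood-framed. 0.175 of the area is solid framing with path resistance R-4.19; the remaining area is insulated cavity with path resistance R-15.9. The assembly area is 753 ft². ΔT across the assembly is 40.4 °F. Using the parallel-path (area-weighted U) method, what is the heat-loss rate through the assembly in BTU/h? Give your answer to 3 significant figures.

U_eff = 0.825/15.9 + 0.175/4.19 = 0.05189 + 0.04177 = 0.09365
R_eff = 1/U_eff = 10.68 ft²·°F·h/BTU
Q = 753 × 40.4 / 10.68 = 2849 BTU/h

2850 BTU/h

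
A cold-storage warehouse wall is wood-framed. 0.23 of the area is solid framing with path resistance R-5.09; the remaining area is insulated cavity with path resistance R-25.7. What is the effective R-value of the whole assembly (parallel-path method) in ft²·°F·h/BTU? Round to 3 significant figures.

13.3 ft²·°F·h/BTU

U_eff = 0.77/25.7 + 0.23/5.09 = 0.02996 + 0.04519 = 0.07515
R_eff = 1/U_eff = 13.31 ft²·°F·h/BTU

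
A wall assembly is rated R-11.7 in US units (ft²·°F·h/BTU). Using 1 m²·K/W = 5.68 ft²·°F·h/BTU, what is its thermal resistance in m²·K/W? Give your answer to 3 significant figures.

2.06 m²·K/W

R_SI = 11.7/5.68 = 2.06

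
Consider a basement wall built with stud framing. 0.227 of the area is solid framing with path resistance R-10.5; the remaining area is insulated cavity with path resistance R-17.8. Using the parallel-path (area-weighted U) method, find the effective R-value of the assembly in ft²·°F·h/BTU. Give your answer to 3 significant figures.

15.4 ft²·°F·h/BTU

U_eff = 0.773/17.8 + 0.227/10.5 = 0.04343 + 0.02162 = 0.06505
R_eff = 1/U_eff = 15.37 ft²·°F·h/BTU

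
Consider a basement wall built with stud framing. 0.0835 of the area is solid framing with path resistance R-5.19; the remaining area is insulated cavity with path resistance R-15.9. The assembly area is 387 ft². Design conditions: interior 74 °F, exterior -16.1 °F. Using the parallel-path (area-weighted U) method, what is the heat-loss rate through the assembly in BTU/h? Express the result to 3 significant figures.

2570 BTU/h

U_eff = 0.9165/15.9 + 0.0835/5.19 = 0.05764 + 0.01609 = 0.07373
R_eff = 1/U_eff = 13.56 ft²·°F·h/BTU
Q = 387 × (74 − (-16.1)) / 13.56 = 2571 BTU/h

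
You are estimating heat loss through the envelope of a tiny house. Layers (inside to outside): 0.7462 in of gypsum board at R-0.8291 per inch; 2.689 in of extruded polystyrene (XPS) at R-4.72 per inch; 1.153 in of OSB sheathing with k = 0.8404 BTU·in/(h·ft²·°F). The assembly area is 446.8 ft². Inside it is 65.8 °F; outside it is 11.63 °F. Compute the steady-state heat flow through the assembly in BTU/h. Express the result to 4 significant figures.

1648 BTU/h

0.7462 × 0.8291 = 0.61867
2.689 × 4.72 = 12.692
1.153/0.8404 = 1.372
R_total = 0.61867 + 12.692 + 1.372 = 14.683 ft²·°F·h/BTU
Q = A·ΔT/R = 446.8 × (65.8 − 11.63) / 14.683 = 1648.4 BTU/h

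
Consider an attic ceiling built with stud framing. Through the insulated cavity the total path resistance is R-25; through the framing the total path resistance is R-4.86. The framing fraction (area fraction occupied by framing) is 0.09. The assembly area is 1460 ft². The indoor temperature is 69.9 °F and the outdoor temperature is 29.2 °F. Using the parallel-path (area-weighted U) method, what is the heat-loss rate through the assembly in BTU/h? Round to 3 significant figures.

U_eff = 0.91/25 + 0.09/4.86 = 0.0364 + 0.01852 = 0.05492
R_eff = 1/U_eff = 18.21 ft²·°F·h/BTU
Q = 1460 × (69.9 − 29.2) / 18.21 = 3263 BTU/h

3260 BTU/h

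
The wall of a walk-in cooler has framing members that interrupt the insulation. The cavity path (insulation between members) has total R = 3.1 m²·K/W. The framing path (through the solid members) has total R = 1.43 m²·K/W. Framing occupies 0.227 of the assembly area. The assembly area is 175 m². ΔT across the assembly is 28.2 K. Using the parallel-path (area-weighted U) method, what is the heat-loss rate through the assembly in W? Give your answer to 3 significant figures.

U_eff = 0.773/3.1 + 0.227/1.43 = 0.2494 + 0.1587 = 0.4081
R_eff = 1/U_eff = 2.45 m²·K/W
Q = 175 × 28.2 / 2.45 = 2014 W

2010 W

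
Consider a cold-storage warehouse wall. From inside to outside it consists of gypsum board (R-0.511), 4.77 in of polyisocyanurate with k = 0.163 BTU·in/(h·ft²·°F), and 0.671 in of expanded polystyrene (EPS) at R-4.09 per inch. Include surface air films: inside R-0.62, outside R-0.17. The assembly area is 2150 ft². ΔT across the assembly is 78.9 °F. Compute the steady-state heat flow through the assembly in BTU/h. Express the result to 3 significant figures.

4.77/0.163 = 29.26
0.671 × 4.09 = 2.744
R_total = 0.62 + 0.511 + 29.26 + 2.744 + 0.17 = 33.31 ft²·°F·h/BTU
Q = A·ΔT/R = 2150 × 78.9 / 33.31 = 5093 BTU/h

5090 BTU/h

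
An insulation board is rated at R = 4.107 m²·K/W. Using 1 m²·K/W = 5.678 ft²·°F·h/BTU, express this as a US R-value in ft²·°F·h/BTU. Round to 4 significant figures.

R_US = 4.107 × 5.678 = 23.32

23.32 ft²·°F·h/BTU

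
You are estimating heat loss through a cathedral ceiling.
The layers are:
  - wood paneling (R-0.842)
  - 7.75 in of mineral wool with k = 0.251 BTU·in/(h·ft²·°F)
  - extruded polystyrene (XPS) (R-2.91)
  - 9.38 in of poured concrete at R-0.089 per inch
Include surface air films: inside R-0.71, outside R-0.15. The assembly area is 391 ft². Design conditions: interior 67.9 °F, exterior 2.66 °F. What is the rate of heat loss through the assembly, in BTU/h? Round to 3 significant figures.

702 BTU/h

7.75/0.251 = 30.88
9.38 × 0.089 = 0.8348
R_total = 0.71 + 0.842 + 30.88 + 2.91 + 0.8348 + 0.15 = 36.32 ft²·°F·h/BTU
Q = A·ΔT/R = 391 × (67.9 − 2.66) / 36.32 = 702.3 BTU/h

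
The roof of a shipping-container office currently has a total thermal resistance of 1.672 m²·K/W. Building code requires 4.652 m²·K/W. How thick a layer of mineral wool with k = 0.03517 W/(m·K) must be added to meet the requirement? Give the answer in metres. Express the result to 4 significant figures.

0.1048 m

ΔR = 4.652 − 1.672 = 2.98 m²·K/W
L = ΔR × k = 2.98 × 0.03517 = 0.10481 m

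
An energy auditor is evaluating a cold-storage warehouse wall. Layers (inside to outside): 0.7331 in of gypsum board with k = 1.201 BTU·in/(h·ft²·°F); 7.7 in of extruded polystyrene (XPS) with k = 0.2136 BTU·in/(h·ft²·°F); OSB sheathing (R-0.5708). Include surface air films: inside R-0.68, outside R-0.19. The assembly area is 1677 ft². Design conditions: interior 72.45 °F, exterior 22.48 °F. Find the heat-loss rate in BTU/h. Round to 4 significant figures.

2199 BTU/h

0.7331/1.201 = 0.61041
7.7/0.2136 = 36.049
R_total = 0.68 + 0.61041 + 36.049 + 0.5708 + 0.19 = 38.1 ft²·°F·h/BTU
Q = A·ΔT/R = 1677 × (72.45 − 22.48) / 38.1 = 2199.5 BTU/h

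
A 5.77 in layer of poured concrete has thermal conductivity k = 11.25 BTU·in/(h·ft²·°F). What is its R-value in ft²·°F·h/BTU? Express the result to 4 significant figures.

R = L/k = 5.77/11.25 = 0.51289 ft²·°F·h/BTU

0.5129 ft²·°F·h/BTU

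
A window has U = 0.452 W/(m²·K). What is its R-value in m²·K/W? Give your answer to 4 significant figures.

R = 1/U = 1/0.452 = 2.2124

2.212 m²·K/W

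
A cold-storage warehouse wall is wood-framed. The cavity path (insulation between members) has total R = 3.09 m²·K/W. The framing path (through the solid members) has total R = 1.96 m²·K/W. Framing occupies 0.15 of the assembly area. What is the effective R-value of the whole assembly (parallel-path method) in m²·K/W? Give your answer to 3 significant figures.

U_eff = 0.85/3.09 + 0.15/1.96 = 0.2751 + 0.07653 = 0.3516
R_eff = 1/U_eff = 2.844 m²·K/W

2.84 m²·K/W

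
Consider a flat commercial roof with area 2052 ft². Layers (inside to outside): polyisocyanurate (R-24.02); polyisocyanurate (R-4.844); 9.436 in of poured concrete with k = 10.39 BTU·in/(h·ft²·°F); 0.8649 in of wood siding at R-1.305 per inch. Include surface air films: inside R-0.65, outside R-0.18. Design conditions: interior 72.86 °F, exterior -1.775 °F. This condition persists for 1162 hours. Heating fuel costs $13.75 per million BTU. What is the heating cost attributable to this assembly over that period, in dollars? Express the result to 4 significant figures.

77.12 dollars

9.436/10.39 = 0.90818
0.8649 × 1.305 = 1.1287
R_total = 0.65 + 24.02 + 4.844 + 0.90818 + 1.1287 + 0.18 = 31.731 ft²·°F·h/BTU
Q = 2052 × (72.86 − (-1.775)) / 31.731 = 4826.6 BTU/h
E = 4826.6 × 1162 = 5608500 BTU
Cost = 5608500/10⁶ × 13.75 = $77.116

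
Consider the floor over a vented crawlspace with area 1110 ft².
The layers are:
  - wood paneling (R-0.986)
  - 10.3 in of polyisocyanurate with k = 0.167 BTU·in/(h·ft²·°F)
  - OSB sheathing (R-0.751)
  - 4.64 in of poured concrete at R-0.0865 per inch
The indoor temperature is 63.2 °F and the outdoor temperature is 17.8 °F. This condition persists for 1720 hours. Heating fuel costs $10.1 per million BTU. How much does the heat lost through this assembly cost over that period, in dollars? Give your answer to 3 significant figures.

10.3/0.167 = 61.68
4.64 × 0.0865 = 0.4014
R_total = 0.986 + 61.68 + 0.751 + 0.4014 = 63.82 ft²·°F·h/BTU
Q = 1110 × (63.2 − 17.8) / 63.82 = 789.7 BTU/h
E = 789.7 × 1720 = 1358000 BTU
Cost = 1358000/10⁶ × 10.1 = $13.72

13.7 dollars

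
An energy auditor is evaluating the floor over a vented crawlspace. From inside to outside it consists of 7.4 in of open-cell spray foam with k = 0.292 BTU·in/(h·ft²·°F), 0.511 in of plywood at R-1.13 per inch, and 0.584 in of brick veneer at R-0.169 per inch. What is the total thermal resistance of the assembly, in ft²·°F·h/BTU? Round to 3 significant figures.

7.4/0.292 = 25.34
0.511 × 1.13 = 0.5774
0.584 × 0.169 = 0.0987
R_total = 25.34 + 0.5774 + 0.0987 = 26.02 ft²·°F·h/BTU

26.0 ft²·°F·h/BTU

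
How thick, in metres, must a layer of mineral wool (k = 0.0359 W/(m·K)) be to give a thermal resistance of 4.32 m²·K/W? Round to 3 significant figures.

L = R·k = 4.32 × 0.0359 = 0.1551 m

0.155 m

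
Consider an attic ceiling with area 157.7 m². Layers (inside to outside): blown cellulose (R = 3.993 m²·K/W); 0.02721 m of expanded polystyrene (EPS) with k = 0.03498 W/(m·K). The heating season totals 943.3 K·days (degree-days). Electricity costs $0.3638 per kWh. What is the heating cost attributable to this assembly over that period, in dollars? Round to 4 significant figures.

272.2 dollars

0.02721/0.03498 = 0.77787
R_total = 3.993 + 0.77787 = 4.7709 m²·K/W
E = A × HDD × 24 / R / 1000 = 157.7 × 943.3 × 24 / 4.7709 / 1000 = 748.33 kWh
Cost = 748.33 × 0.3638 = $272.24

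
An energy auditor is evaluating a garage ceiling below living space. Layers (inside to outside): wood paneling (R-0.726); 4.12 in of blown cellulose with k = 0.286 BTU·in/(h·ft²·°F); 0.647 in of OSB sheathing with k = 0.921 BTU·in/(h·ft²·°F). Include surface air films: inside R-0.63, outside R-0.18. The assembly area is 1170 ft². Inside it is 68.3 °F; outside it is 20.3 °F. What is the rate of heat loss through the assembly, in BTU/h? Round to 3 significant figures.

4.12/0.286 = 14.41
0.647/0.921 = 0.7025
R_total = 0.63 + 0.726 + 14.41 + 0.7025 + 0.18 = 16.64 ft²·°F·h/BTU
Q = A·ΔT/R = 1170 × (68.3 − 20.3) / 16.64 = 3374 BTU/h

3370 BTU/h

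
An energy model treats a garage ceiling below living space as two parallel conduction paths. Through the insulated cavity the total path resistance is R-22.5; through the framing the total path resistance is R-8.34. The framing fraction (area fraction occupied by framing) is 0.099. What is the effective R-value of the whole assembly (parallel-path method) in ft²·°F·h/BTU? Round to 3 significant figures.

19.3 ft²·°F·h/BTU

U_eff = 0.901/22.5 + 0.099/8.34 = 0.04004 + 0.01187 = 0.05191
R_eff = 1/U_eff = 19.26 ft²·°F·h/BTU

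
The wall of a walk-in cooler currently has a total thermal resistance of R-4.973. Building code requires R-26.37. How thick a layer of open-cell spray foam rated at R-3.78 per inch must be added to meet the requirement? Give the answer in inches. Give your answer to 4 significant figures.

ΔR = 26.37 − 4.973 = 21.397 ft²·°F·h/BTU
L = ΔR / (R/in) = 21.397/3.78 = 5.6606 in

5.661 in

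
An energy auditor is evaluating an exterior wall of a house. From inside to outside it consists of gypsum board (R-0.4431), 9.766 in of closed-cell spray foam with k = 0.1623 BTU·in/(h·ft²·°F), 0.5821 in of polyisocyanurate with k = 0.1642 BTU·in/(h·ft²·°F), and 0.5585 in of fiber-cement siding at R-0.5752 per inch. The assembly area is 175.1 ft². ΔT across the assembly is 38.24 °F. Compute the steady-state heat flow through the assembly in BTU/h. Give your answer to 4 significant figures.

103.8 BTU/h

9.766/0.1623 = 60.173
0.5821/0.1642 = 3.5451
0.5585 × 0.5752 = 0.32125
R_total = 0.4431 + 60.173 + 3.5451 + 0.32125 = 64.482 ft²·°F·h/BTU
Q = A·ΔT/R = 175.1 × 38.24 / 64.482 = 103.84 BTU/h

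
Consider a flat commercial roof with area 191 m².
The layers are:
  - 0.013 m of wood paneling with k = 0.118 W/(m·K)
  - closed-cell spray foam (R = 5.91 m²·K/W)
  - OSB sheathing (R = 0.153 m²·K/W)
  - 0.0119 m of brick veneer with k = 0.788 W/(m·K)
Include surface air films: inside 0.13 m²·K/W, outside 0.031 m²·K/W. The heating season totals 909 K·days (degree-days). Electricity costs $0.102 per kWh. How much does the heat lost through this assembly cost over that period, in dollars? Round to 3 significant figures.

0.013/0.118 = 0.1102
0.0119/0.788 = 0.0151
R_total = 0.13 + 0.1102 + 5.91 + 0.153 + 0.0151 + 0.031 = 6.349 m²·K/W
E = A × HDD × 24 / R / 1000 = 191 × 909 × 24 / 6.349 / 1000 = 656.3 kWh
Cost = 656.3 × 0.102 = $66.94

66.9 dollars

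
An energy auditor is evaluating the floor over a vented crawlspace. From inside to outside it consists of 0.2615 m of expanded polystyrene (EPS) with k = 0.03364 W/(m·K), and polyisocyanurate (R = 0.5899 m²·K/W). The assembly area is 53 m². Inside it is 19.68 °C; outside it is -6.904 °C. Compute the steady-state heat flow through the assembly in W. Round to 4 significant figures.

0.2615/0.03364 = 7.7735
R_total = 7.7735 + 0.5899 = 8.3634 m²·K/W
Q = A·ΔT/R = 53 × (19.68 − (-6.904)) / 8.3634 = 168.47 W

168.5 W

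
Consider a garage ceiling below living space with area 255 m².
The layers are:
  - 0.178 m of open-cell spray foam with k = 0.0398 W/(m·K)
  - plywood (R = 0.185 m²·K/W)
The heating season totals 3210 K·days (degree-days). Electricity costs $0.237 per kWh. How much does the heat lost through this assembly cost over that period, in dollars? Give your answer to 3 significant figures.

0.178/0.0398 = 4.472
R_total = 4.472 + 0.185 = 4.657 m²·K/W
E = A × HDD × 24 / R / 1000 = 255 × 3210 × 24 / 4.657 / 1000 = 4218 kWh
Cost = 4218 × 0.237 = $999.7

1000 dollars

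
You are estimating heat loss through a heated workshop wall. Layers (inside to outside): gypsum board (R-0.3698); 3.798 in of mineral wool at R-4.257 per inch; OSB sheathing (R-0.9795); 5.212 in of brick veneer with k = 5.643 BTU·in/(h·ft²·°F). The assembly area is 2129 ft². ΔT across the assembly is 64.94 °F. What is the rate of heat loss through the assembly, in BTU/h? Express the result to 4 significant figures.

7497 BTU/h

3.798 × 4.257 = 16.168
5.212/5.643 = 0.92362
R_total = 0.3698 + 16.168 + 0.9795 + 0.92362 = 18.441 ft²·°F·h/BTU
Q = A·ΔT/R = 2129 × 64.94 / 18.441 = 7497.3 BTU/h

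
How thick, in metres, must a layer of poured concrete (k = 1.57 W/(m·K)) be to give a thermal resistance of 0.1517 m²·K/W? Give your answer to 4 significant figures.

L = R·k = 0.1517 × 1.57 = 0.23817 m

0.2382 m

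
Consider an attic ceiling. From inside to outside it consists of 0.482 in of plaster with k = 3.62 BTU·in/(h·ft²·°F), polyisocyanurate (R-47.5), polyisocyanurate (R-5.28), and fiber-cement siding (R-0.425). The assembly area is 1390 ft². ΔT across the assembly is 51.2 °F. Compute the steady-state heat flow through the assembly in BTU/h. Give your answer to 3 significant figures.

0.482/3.62 = 0.1331
R_total = 0.1331 + 47.5 + 5.28 + 0.425 = 53.34 ft²·°F·h/BTU
Q = A·ΔT/R = 1390 × 51.2 / 53.34 = 1334 BTU/h

1330 BTU/h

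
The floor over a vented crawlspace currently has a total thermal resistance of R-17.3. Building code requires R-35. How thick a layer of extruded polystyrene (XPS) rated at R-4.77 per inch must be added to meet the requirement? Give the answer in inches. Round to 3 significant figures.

3.71 in

ΔR = 35 − 17.3 = 17.7 ft²·°F·h/BTU
L = ΔR / (R/in) = 17.7/4.77 = 3.711 in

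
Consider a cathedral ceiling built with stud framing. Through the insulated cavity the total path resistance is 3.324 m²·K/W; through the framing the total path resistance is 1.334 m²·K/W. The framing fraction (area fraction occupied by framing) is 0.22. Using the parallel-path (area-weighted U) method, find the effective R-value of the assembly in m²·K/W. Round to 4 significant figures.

2.503 m²·K/W

U_eff = 0.78/3.324 + 0.22/1.334 = 0.23466 + 0.16492 = 0.39957
R_eff = 1/U_eff = 2.5027 m²·K/W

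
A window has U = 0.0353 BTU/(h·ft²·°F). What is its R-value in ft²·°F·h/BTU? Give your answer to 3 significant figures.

28.3 ft²·°F·h/BTU

R = 1/U = 1/0.0353 = 28.33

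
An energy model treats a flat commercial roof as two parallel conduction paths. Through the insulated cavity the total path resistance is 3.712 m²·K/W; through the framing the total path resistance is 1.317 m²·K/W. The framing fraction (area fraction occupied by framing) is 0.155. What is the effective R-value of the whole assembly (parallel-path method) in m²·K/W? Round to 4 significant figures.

2.896 m²·K/W

U_eff = 0.845/3.712 + 0.155/1.317 = 0.22764 + 0.11769 = 0.34533
R_eff = 1/U_eff = 2.8958 m²·K/W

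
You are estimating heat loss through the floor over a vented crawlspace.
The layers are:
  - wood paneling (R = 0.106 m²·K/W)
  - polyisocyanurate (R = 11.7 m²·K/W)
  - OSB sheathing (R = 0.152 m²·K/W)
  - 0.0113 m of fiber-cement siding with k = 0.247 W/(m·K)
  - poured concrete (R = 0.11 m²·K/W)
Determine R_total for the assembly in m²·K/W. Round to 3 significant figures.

0.0113/0.247 = 0.04575
R_total = 0.106 + 11.7 + 0.152 + 0.04575 + 0.11 = 12.11 m²·K/W

12.1 m²·K/W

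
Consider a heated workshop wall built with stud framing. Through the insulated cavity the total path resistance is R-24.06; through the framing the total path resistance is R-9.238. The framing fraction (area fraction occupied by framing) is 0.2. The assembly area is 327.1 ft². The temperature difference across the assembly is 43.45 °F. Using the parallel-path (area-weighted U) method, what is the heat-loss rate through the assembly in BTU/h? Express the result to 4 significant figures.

780.3 BTU/h

U_eff = 0.8/24.06 + 0.2/9.238 = 0.03325 + 0.02165 = 0.0549
R_eff = 1/U_eff = 18.215 ft²·°F·h/BTU
Q = 327.1 × 43.45 / 18.215 = 780.26 BTU/h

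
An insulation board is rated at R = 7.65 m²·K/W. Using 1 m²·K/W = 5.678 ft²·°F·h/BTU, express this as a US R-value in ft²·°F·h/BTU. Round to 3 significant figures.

R_US = 7.65 × 5.678 = 43.44

43.4 ft²·°F·h/BTU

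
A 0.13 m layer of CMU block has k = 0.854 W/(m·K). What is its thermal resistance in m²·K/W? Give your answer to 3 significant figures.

R = L/k = 0.13/0.854 = 0.1522 m²·K/W

0.152 m²·K/W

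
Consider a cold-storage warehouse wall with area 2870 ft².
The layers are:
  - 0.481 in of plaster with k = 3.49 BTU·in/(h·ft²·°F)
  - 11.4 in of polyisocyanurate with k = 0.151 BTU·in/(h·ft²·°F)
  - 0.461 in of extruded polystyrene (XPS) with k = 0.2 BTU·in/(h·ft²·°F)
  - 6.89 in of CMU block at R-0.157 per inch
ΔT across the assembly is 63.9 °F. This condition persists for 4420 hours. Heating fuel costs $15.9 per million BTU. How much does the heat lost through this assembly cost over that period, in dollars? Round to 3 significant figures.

163 dollars

0.481/3.49 = 0.1378
11.4/0.151 = 75.5
0.461/0.2 = 2.305
6.89 × 0.157 = 1.082
R_total = 0.1378 + 75.5 + 2.305 + 1.082 = 79.02 ft²·°F·h/BTU
Q = 2870 × 63.9 / 79.02 = 2321 BTU/h
E = 2321 × 4420 = 10260000 BTU
Cost = 10260000/10⁶ × 15.9 = $163.1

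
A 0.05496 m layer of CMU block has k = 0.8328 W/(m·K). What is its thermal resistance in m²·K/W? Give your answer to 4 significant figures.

R = L/k = 0.05496/0.8328 = 0.065994 m²·K/W

0.06599 m²·K/W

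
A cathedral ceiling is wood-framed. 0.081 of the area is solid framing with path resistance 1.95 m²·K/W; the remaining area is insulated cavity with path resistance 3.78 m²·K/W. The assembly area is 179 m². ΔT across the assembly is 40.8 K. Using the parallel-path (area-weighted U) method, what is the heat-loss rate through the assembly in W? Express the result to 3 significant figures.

2080 W

U_eff = 0.919/3.78 + 0.081/1.95 = 0.2431 + 0.04154 = 0.2847
R_eff = 1/U_eff = 3.513 m²·K/W
Q = 179 × 40.8 / 3.513 = 2079 W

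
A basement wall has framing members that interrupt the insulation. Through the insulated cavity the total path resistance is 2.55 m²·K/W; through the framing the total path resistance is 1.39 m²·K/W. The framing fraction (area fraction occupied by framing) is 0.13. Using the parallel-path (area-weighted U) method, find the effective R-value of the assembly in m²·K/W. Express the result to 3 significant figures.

2.30 m²·K/W

U_eff = 0.87/2.55 + 0.13/1.39 = 0.3412 + 0.09353 = 0.4347
R_eff = 1/U_eff = 2.3 m²·K/W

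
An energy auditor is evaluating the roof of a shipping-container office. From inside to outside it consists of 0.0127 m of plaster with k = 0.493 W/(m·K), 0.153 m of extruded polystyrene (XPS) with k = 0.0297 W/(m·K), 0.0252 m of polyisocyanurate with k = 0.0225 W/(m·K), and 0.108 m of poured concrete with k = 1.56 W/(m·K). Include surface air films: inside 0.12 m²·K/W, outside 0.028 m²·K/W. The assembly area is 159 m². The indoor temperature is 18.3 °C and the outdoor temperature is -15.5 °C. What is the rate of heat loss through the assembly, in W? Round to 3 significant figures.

0.0127/0.493 = 0.02576
0.153/0.0297 = 5.152
0.0252/0.0225 = 1.12
0.108/1.56 = 0.06923
R_total = 0.12 + 0.02576 + 5.152 + 1.12 + 0.06923 + 0.028 = 6.515 m²·K/W
Q = A·ΔT/R = 159 × (18.3 − (-15.5)) / 6.515 = 825 W

825 W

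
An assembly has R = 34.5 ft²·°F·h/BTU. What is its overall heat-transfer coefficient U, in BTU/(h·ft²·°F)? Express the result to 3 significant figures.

0.0290 BTU/(h·ft²·°F)

U = 1/R = 1/34.5 = 0.02899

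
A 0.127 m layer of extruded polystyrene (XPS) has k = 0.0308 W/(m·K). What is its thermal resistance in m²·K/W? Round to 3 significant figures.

4.12 m²·K/W

R = L/k = 0.127/0.0308 = 4.123 m²·K/W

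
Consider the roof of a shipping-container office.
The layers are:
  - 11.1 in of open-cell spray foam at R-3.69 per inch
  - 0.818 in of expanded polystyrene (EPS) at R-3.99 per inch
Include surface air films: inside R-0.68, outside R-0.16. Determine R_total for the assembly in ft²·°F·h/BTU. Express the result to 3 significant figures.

11.1 × 3.69 = 40.96
0.818 × 3.99 = 3.264
R_total = 0.68 + 40.96 + 3.264 + 0.16 = 45.06 ft²·°F·h/BTU

45.1 ft²·°F·h/BTU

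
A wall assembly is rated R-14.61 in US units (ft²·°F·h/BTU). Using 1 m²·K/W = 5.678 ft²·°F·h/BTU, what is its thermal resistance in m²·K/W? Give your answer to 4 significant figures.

R_SI = 14.61/5.678 = 2.5731

2.573 m²·K/W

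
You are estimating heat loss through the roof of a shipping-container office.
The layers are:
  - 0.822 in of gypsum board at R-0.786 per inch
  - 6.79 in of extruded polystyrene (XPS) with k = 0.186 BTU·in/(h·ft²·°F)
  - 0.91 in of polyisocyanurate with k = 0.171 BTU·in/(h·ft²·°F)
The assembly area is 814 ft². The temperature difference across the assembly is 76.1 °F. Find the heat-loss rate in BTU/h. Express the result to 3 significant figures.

1460 BTU/h

0.822 × 0.786 = 0.6461
6.79/0.186 = 36.51
0.91/0.171 = 5.322
R_total = 0.6461 + 36.51 + 5.322 = 42.47 ft²·°F·h/BTU
Q = A·ΔT/R = 814 × 76.1 / 42.47 = 1458 BTU/h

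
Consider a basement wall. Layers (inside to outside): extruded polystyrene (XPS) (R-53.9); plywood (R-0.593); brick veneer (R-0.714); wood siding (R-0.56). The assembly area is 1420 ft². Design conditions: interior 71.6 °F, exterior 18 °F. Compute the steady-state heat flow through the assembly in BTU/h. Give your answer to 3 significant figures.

1360 BTU/h

R_total = 53.9 + 0.593 + 0.714 + 0.56 = 55.77 ft²·°F·h/BTU
Q = A·ΔT/R = 1420 × (71.6 − 18) / 55.77 = 1365 BTU/h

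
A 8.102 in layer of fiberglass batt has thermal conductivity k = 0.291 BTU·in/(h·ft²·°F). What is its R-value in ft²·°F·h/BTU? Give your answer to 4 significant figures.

R = L/k = 8.102/0.291 = 27.842 ft²·°F·h/BTU

27.84 ft²·°F·h/BTU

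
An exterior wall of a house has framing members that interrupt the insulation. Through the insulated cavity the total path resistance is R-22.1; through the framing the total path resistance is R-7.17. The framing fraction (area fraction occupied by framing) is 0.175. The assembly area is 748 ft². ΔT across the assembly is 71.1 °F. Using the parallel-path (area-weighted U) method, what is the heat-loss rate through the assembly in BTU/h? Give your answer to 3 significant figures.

U_eff = 0.825/22.1 + 0.175/7.17 = 0.03733 + 0.02441 = 0.06174
R_eff = 1/U_eff = 16.2 ft²·°F·h/BTU
Q = 748 × 71.1 / 16.2 = 3283 BTU/h

3280 BTU/h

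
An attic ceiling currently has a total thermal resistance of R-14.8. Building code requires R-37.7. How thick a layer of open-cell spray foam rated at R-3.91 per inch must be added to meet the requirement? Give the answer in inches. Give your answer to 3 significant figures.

5.86 in

ΔR = 37.7 − 14.8 = 22.9 ft²·°F·h/BTU
L = ΔR / (R/in) = 22.9/3.91 = 5.857 in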